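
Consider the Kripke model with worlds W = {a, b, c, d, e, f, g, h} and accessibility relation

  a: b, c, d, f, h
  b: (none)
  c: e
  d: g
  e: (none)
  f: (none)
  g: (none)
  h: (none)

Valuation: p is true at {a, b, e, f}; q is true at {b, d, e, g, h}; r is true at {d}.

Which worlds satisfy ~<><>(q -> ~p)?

{b, c, d, e, f, g, h}

a: <><>(q -> ~p) is T. ✗
b: <><>(q -> ~p) is F. ✓
c: <><>(q -> ~p) is F. ✓
d: <><>(q -> ~p) is F. ✓
e: <><>(q -> ~p) is F. ✓
f: <><>(q -> ~p) is F. ✓
g: <><>(q -> ~p) is F. ✓
h: <><>(q -> ~p) is F. ✓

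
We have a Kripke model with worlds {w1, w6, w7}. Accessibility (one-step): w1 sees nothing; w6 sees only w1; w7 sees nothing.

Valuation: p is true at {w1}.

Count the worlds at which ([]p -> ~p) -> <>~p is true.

w1: []p -> ~p is F, <>~p is F. ✓
w6: []p -> ~p is T, <>~p is F. ✗
w7: []p -> ~p is T, <>~p is F. ✗
Satisfying worlds: {w1}.

1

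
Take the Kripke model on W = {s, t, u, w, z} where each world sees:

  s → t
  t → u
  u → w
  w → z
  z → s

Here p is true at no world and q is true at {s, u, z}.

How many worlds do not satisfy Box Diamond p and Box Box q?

s: Box Diamond p is F, Box Box q is T. ✗
t: Box Diamond p is F, Box Box q is F. ✗
u: Box Diamond p is F, Box Box q is T. ✗
w: Box Diamond p is F, Box Box q is T. ✗
z: Box Diamond p is F, Box Box q is F. ✗
Satisfying worlds: ∅.
So Box Diamond p and Box Box q fails at the other 5 worlds.

5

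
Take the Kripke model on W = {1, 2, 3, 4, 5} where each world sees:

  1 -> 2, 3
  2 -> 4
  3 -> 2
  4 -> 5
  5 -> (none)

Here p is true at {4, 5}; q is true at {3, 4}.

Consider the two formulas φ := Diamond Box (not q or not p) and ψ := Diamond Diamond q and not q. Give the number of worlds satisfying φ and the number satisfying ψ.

3 and 1

For Diamond Box (not q or not p):
1: successors {2, 3}; Box (not q or not p) there: 2:F, 3:T. ✓
2: successors {4}; Box (not q or not p) there: 4:T. ✓
3: successors {2}; Box (not q or not p) there: 2:F. ✗
4: successors {5}; Box (not q or not p) there: 5:T. ✓
5: no successors, so Diamond Box (not q or not p) fails. ✗
— 3 worlds.
For Diamond Diamond q and not q:
1: Diamond Diamond q is T, not q is T. ✓
2: Diamond Diamond q is F, not q is T. ✗
3: Diamond Diamond q is T, not q is F. ✗
4: Diamond Diamond q is F, not q is F. ✗
5: Diamond Diamond q is F, not q is T. ✗
— 1 world.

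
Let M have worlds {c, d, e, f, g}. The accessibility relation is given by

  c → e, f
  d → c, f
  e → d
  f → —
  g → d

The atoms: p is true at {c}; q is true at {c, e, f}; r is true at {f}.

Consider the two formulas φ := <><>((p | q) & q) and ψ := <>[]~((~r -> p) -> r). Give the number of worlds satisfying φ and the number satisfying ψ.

3 and 2

For <><>((p | q) & q):
c: successors {e, f}; <>((p | q) & q) there: e:F, f:F. ✗
d: successors {c, f}; <>((p | q) & q) there: c:T, f:F. ✓
e: successors {d}; <>((p | q) & q) there: d:T. ✓
f: no successors, so <><>((p | q) & q) fails. ✗
g: successors {d}; <>((p | q) & q) there: d:T. ✓
— 3 worlds.
For <>[]~((~r -> p) -> r):
c: successors {e, f}; []~((~r -> p) -> r) there: e:F, f:T. ✓
d: successors {c, f}; []~((~r -> p) -> r) there: c:F, f:T. ✓
e: successors {d}; []~((~r -> p) -> r) there: d:F. ✗
f: no successors, so <>[]~((~r -> p) -> r) fails. ✗
g: successors {d}; []~((~r -> p) -> r) there: d:F. ✗
— 2 worlds.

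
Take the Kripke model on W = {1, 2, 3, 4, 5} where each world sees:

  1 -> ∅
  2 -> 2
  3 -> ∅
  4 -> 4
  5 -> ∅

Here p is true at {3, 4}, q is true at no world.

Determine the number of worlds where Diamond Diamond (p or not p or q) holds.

1: no successors, so Diamond Diamond (p or not p or q) fails. ✗
2: successors {2}; Diamond (p or not p or q) there: 2:T. ✓
3: no successors, so Diamond Diamond (p or not p or q) fails. ✗
4: successors {4}; Diamond (p or not p or q) there: 4:T. ✓
5: no successors, so Diamond Diamond (p or not p or q) fails. ✗
Satisfying worlds: {2, 4}.

2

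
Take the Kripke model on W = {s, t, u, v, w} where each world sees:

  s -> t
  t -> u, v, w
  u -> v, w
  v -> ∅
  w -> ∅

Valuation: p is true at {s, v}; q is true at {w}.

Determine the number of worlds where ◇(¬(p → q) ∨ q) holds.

s: successors {t}; ¬(p → q) ∨ q there: t:F. ✗
t: successors {u, v, w}; ¬(p → q) ∨ q there: u:F, v:T, w:T. ✓
u: successors {v, w}; ¬(p → q) ∨ q there: v:T, w:T. ✓
v: no successors, so ◇(¬(p → q) ∨ q) fails. ✗
w: no successors, so ◇(¬(p → q) ∨ q) fails. ✗
Satisfying worlds: {t, u}.

2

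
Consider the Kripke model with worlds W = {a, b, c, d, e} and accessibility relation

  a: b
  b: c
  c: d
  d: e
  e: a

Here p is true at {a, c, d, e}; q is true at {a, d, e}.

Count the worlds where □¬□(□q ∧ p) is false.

3

a: successors {b}; ¬□(□q ∧ p) there: b:F. ✗
b: successors {c}; ¬□(□q ∧ p) there: c:F. ✗
c: successors {d}; ¬□(□q ∧ p) there: d:F. ✗
d: successors {e}; ¬□(□q ∧ p) there: e:T. ✓
e: successors {a}; ¬□(□q ∧ p) there: a:T. ✓
Satisfying worlds: {d, e}.
So □¬□(□q ∧ p) fails at the other 3 worlds.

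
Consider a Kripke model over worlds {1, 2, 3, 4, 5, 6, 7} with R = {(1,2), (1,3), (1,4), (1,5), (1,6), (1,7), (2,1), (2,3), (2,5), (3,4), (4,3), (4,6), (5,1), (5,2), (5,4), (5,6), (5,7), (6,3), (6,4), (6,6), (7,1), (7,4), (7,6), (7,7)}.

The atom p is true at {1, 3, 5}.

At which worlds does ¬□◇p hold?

1: □◇p is F. ✓
2: □◇p is F. ✓
3: □◇p is T. ✗
4: □◇p is F. ✓
5: □◇p is T. ✗
6: □◇p is F. ✓
7: □◇p is T. ✗

{1, 2, 4, 6}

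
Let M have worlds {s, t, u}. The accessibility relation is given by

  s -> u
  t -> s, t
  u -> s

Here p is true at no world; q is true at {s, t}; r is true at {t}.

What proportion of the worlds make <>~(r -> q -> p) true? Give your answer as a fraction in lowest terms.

s: successors {u}; ~(r -> q -> p) there: u:F. ✗
t: successors {s, t}; ~(r -> q -> p) there: s:F, t:T. ✓
u: successors {s}; ~(r -> q -> p) there: s:F. ✗
That's 1 of 3 worlds, so 1/3.

1/3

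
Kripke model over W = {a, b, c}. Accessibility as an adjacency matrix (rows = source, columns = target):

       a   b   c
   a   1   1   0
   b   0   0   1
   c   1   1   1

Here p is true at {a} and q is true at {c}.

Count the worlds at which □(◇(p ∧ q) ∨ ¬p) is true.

a: successors {a, b}; ◇(p ∧ q) ∨ ¬p there: a:F, b:T. ✗
b: successors {c}; ◇(p ∧ q) ∨ ¬p there: c:T. ✓
c: successors {a, b, c}; ◇(p ∧ q) ∨ ¬p there: a:F, b:T, c:T. ✗
Satisfying worlds: {b}.

1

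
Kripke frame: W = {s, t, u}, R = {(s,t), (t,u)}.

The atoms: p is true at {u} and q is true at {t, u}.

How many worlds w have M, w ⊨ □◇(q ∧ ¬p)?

s: successors {t}; ◇(q ∧ ¬p) there: t:F. ✗
t: successors {u}; ◇(q ∧ ¬p) there: u:F. ✗
u: no successors, so □◇(q ∧ ¬p) holds vacuously. ✓
Satisfying worlds: {u}.

1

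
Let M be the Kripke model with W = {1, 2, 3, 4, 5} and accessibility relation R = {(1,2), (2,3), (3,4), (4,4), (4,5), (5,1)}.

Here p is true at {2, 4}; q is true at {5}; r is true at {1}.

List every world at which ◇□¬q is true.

{1, 2, 4, 5}

1: successors {2}; □¬q there: 2:T. ✓
2: successors {3}; □¬q there: 3:T. ✓
3: successors {4}; □¬q there: 4:F. ✗
4: successors {4, 5}; □¬q there: 4:F, 5:T. ✓
5: successors {1}; □¬q there: 1:T. ✓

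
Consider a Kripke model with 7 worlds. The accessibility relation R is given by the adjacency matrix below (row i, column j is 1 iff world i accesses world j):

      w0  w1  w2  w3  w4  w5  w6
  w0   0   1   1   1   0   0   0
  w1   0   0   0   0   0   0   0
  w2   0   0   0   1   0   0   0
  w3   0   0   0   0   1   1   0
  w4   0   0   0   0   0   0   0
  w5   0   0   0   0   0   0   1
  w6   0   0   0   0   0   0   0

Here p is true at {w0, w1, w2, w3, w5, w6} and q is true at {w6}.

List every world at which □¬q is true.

{w0, w1, w2, w3, w4, w6}

w0: successors {w1, w2, w3}; ¬q there: w1:T, w2:T, w3:T. ✓
w1: no successors, so □¬q holds vacuously. ✓
w2: successors {w3}; ¬q there: w3:T. ✓
w3: successors {w4, w5}; ¬q there: w4:T, w5:T. ✓
w4: no successors, so □¬q holds vacuously. ✓
w5: successors {w6}; ¬q there: w6:F. ✗
w6: no successors, so □¬q holds vacuously. ✓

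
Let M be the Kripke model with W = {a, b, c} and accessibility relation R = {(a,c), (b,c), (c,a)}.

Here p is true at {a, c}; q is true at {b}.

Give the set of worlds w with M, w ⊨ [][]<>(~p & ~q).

∅

a: successors {c}; []<>(~p & ~q) there: c:F. ✗
b: successors {c}; []<>(~p & ~q) there: c:F. ✗
c: successors {a}; []<>(~p & ~q) there: a:F. ✗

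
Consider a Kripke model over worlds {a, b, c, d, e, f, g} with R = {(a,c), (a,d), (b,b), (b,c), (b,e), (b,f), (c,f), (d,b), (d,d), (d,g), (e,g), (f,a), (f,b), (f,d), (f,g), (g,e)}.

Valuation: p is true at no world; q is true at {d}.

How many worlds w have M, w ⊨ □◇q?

1

a: successors {c, d}; ◇q there: c:F, d:T. ✗
b: successors {b, c, e, f}; ◇q there: b:F, c:F, e:F, f:T. ✗
c: successors {f}; ◇q there: f:T. ✓
d: successors {b, d, g}; ◇q there: b:F, d:T, g:F. ✗
e: successors {g}; ◇q there: g:F. ✗
f: successors {a, b, d, g}; ◇q there: a:T, b:F, d:T, g:F. ✗
g: successors {e}; ◇q there: e:F. ✗
Satisfying worlds: {c}.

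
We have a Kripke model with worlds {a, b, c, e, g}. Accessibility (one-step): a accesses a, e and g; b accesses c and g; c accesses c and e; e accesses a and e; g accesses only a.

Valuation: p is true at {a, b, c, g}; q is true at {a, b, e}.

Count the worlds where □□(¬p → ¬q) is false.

a: successors {a, e, g}; □(¬p → ¬q) there: a:F, e:F, g:T. ✗
b: successors {c, g}; □(¬p → ¬q) there: c:F, g:T. ✗
c: successors {c, e}; □(¬p → ¬q) there: c:F, e:F. ✗
e: successors {a, e}; □(¬p → ¬q) there: a:F, e:F. ✗
g: successors {a}; □(¬p → ¬q) there: a:F. ✗
Satisfying worlds: ∅.
So □□(¬p → ¬q) fails at the other 5 worlds.

5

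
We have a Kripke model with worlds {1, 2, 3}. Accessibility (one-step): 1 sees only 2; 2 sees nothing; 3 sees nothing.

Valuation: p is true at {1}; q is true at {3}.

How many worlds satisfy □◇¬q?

2

1: successors {2}; ◇¬q there: 2:F. ✗
2: no successors, so □◇¬q holds vacuously. ✓
3: no successors, so □◇¬q holds vacuously. ✓
Satisfying worlds: {2, 3}.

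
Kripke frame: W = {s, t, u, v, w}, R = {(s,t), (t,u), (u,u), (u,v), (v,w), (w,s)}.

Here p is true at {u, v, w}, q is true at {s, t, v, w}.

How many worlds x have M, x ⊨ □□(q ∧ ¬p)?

s: successors {t}; □(q ∧ ¬p) there: t:F. ✗
t: successors {u}; □(q ∧ ¬p) there: u:F. ✗
u: successors {u, v}; □(q ∧ ¬p) there: u:F, v:F. ✗
v: successors {w}; □(q ∧ ¬p) there: w:T. ✓
w: successors {s}; □(q ∧ ¬p) there: s:T. ✓
Satisfying worlds: {v, w}.

2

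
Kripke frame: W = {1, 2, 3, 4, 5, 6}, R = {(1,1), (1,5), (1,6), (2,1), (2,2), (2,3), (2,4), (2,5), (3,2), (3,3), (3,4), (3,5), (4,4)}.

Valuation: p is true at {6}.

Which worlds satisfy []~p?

1: successors {1, 5, 6}; ~p there: 1:T, 5:T, 6:F. ✗
2: successors {1, 2, 3, 4, 5}; ~p there: 1:T, 2:T, 3:T, 4:T, 5:T. ✓
3: successors {2, 3, 4, 5}; ~p there: 2:T, 3:T, 4:T, 5:T. ✓
4: successors {4}; ~p there: 4:T. ✓
5: no successors, so []~p holds vacuously. ✓
6: no successors, so []~p holds vacuously. ✓

{2, 3, 4, 5, 6}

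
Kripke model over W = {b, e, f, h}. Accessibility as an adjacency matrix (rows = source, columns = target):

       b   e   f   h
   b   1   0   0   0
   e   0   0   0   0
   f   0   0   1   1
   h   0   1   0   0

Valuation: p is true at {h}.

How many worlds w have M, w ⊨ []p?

1

b: successors {b}; p there: b:F. ✗
e: no successors, so []p holds vacuously. ✓
f: successors {f, h}; p there: f:F, h:T. ✗
h: successors {e}; p there: e:F. ✗
Satisfying worlds: {e}.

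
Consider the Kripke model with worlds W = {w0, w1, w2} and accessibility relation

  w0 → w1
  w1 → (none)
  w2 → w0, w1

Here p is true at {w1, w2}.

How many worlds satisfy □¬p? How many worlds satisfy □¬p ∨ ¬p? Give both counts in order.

1 and 2

For □¬p:
w0: successors {w1}; ¬p there: w1:F. ✗
w1: no successors, so □¬p holds vacuously. ✓
w2: successors {w0, w1}; ¬p there: w0:T, w1:F. ✗
— 1 world.
For □¬p ∨ ¬p:
w0: □¬p is F, ¬p is T. ✓
w1: □¬p is T, ¬p is F. ✓
w2: □¬p is F, ¬p is F. ✗
— 2 worlds.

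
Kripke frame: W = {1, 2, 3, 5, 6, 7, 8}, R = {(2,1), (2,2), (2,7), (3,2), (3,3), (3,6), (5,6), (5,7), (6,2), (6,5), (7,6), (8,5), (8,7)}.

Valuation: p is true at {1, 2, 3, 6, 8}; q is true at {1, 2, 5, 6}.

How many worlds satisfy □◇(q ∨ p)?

6

1: no successors, so □◇(q ∨ p) holds vacuously. ✓
2: successors {1, 2, 7}; ◇(q ∨ p) there: 1:F, 2:T, 7:T. ✗
3: successors {2, 3, 6}; ◇(q ∨ p) there: 2:T, 3:T, 6:T. ✓
5: successors {6, 7}; ◇(q ∨ p) there: 6:T, 7:T. ✓
6: successors {2, 5}; ◇(q ∨ p) there: 2:T, 5:T. ✓
7: successors {6}; ◇(q ∨ p) there: 6:T. ✓
8: successors {5, 7}; ◇(q ∨ p) there: 5:T, 7:T. ✓
Satisfying worlds: {1, 3, 5, 6, 7, 8}.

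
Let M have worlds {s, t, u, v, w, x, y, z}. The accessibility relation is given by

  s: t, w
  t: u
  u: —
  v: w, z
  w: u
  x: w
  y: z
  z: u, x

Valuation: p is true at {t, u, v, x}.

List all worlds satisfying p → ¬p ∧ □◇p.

s: p is F, ¬p ∧ □◇p is T. ✓
t: p is T, ¬p ∧ □◇p is F. ✗
u: p is T, ¬p ∧ □◇p is F. ✗
v: p is T, ¬p ∧ □◇p is F. ✗
w: p is F, ¬p ∧ □◇p is F. ✓
x: p is T, ¬p ∧ □◇p is F. ✗
y: p is F, ¬p ∧ □◇p is T. ✓
z: p is F, ¬p ∧ □◇p is F. ✓

{s, w, y, z}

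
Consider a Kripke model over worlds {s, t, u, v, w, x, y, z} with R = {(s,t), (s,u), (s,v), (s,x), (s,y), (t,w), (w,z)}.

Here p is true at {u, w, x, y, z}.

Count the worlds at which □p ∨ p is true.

7

s: □p is F, p is F. ✗
t: □p is T, p is F. ✓
u: □p is T, p is T. ✓
v: □p is T, p is F. ✓
w: □p is T, p is T. ✓
x: □p is T, p is T. ✓
y: □p is T, p is T. ✓
z: □p is T, p is T. ✓
Satisfying worlds: {t, u, v, w, x, y, z}.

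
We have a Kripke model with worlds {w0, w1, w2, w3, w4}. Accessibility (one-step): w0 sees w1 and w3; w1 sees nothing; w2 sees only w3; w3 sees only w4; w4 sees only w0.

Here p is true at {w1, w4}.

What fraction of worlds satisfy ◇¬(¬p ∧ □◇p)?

4/5

w0: successors {w1, w3}; ¬(¬p ∧ □◇p) there: w1:T, w3:T. ✓
w1: no successors, so ◇¬(¬p ∧ □◇p) fails. ✗
w2: successors {w3}; ¬(¬p ∧ □◇p) there: w3:T. ✓
w3: successors {w4}; ¬(¬p ∧ □◇p) there: w4:T. ✓
w4: successors {w0}; ¬(¬p ∧ □◇p) there: w0:T. ✓
That's 4 of 5 worlds, so 4/5.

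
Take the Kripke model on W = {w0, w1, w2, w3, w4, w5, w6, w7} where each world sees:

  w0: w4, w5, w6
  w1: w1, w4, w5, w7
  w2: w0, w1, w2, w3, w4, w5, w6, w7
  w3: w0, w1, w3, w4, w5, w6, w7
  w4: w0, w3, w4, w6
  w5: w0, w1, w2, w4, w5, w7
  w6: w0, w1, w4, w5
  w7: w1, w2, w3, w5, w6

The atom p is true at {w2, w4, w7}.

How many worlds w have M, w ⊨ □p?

0

w0: successors {w4, w5, w6}; p there: w4:T, w5:F, w6:F. ✗
w1: successors {w1, w4, w5, w7}; p there: w1:F, w4:T, w5:F, w7:T. ✗
w2: successors {w0, w1, w2, w3, w4, w5, w6, w7}; p there: w0:F, w1:F, w2:T, w3:F, w4:T, w5:F, w6:F, w7:T. ✗
w3: successors {w0, w1, w3, w4, w5, w6, w7}; p there: w0:F, w1:F, w3:F, w4:T, w5:F, w6:F, w7:T. ✗
w4: successors {w0, w3, w4, w6}; p there: w0:F, w3:F, w4:T, w6:F. ✗
w5: successors {w0, w1, w2, w4, w5, w7}; p there: w0:F, w1:F, w2:T, w4:T, w5:F, w7:T. ✗
w6: successors {w0, w1, w4, w5}; p there: w0:F, w1:F, w4:T, w5:F. ✗
w7: successors {w1, w2, w3, w5, w6}; p there: w1:F, w2:T, w3:F, w5:F, w6:F. ✗
Satisfying worlds: ∅.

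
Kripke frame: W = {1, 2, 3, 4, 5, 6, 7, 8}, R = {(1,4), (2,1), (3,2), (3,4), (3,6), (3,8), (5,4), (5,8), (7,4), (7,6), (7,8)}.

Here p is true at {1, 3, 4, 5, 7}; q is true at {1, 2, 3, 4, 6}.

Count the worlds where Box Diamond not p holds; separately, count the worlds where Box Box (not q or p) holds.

3 and 8

For Box Diamond not p:
1: successors {4}; Diamond not p there: 4:F. ✗
2: successors {1}; Diamond not p there: 1:F. ✗
3: successors {2, 4, 6, 8}; Diamond not p there: 2:F, 4:F, 6:F, 8:F. ✗
4: no successors, so Box Diamond not p holds vacuously. ✓
5: successors {4, 8}; Diamond not p there: 4:F, 8:F. ✗
6: no successors, so Box Diamond not p holds vacuously. ✓
7: successors {4, 6, 8}; Diamond not p there: 4:F, 6:F, 8:F. ✗
8: no successors, so Box Diamond not p holds vacuously. ✓
— 3 worlds.
For Box Box (not q or p):
1: successors {4}; Box (not q or p) there: 4:T. ✓
2: successors {1}; Box (not q or p) there: 1:T. ✓
3: successors {2, 4, 6, 8}; Box (not q or p) there: 2:T, 4:T, 6:T, 8:T. ✓
4: no successors, so Box Box (not q or p) holds vacuously. ✓
5: successors {4, 8}; Box (not q or p) there: 4:T, 8:T. ✓
6: no successors, so Box Box (not q or p) holds vacuously. ✓
7: successors {4, 6, 8}; Box (not q or p) there: 4:T, 6:T, 8:T. ✓
8: no successors, so Box Box (not q or p) holds vacuously. ✓
— 8 worlds.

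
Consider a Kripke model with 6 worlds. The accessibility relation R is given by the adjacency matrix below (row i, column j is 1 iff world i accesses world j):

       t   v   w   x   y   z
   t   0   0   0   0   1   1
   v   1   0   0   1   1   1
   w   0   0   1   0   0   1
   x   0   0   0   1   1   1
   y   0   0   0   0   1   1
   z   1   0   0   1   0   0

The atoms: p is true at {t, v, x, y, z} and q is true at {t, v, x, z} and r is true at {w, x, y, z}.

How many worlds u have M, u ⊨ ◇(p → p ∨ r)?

6

t: successors {y, z}; p → p ∨ r there: y:T, z:T. ✓
v: successors {t, x, y, z}; p → p ∨ r there: t:T, x:T, y:T, z:T. ✓
w: successors {w, z}; p → p ∨ r there: w:T, z:T. ✓
x: successors {x, y, z}; p → p ∨ r there: x:T, y:T, z:T. ✓
y: successors {y, z}; p → p ∨ r there: y:T, z:T. ✓
z: successors {t, x}; p → p ∨ r there: t:T, x:T. ✓
Satisfying worlds: {t, v, w, x, y, z}.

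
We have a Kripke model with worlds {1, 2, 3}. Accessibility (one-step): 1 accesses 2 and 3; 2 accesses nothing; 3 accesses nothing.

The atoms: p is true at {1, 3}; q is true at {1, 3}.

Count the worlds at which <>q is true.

1

1: successors {2, 3}; q there: 2:F, 3:T. ✓
2: no successors, so <>q fails. ✗
3: no successors, so <>q fails. ✗
Satisfying worlds: {1}.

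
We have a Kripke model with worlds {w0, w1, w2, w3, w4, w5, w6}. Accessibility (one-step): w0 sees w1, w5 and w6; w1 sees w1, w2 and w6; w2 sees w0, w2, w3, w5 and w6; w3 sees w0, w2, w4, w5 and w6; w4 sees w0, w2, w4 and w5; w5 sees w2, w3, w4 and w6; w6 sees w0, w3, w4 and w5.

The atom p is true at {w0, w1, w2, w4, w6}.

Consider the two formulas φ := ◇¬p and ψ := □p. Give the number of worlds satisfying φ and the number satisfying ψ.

6 and 1

For ◇¬p:
w0: successors {w1, w5, w6}; ¬p there: w1:F, w5:T, w6:F. ✓
w1: successors {w1, w2, w6}; ¬p there: w1:F, w2:F, w6:F. ✗
w2: successors {w0, w2, w3, w5, w6}; ¬p there: w0:F, w2:F, w3:T, w5:T, w6:F. ✓
w3: successors {w0, w2, w4, w5, w6}; ¬p there: w0:F, w2:F, w4:F, w5:T, w6:F. ✓
w4: successors {w0, w2, w4, w5}; ¬p there: w0:F, w2:F, w4:F, w5:T. ✓
w5: successors {w2, w3, w4, w6}; ¬p there: w2:F, w3:T, w4:F, w6:F. ✓
w6: successors {w0, w3, w4, w5}; ¬p there: w0:F, w3:T, w4:F, w5:T. ✓
— 6 worlds.
For □p:
w0: successors {w1, w5, w6}; p there: w1:T, w5:F, w6:T. ✗
w1: successors {w1, w2, w6}; p there: w1:T, w2:T, w6:T. ✓
w2: successors {w0, w2, w3, w5, w6}; p there: w0:T, w2:T, w3:F, w5:F, w6:T. ✗
w3: successors {w0, w2, w4, w5, w6}; p there: w0:T, w2:T, w4:T, w5:F, w6:T. ✗
w4: successors {w0, w2, w4, w5}; p there: w0:T, w2:T, w4:T, w5:F. ✗
w5: successors {w2, w3, w4, w6}; p there: w2:T, w3:F, w4:T, w6:T. ✗
w6: successors {w0, w3, w4, w5}; p there: w0:T, w3:F, w4:T, w5:F. ✗
— 1 world.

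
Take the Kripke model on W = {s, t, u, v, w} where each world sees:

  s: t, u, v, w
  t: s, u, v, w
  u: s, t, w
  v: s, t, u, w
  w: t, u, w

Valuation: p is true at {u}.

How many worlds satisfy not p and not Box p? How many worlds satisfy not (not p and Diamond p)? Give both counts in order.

For not p and not Box p:
s: not p is T, not Box p is T. ✓
t: not p is T, not Box p is T. ✓
u: not p is F, not Box p is T. ✗
v: not p is T, not Box p is T. ✓
w: not p is T, not Box p is T. ✓
— 4 worlds.
For not (not p and Diamond p):
s: not p and Diamond p is T. ✗
t: not p and Diamond p is T. ✗
u: not p and Diamond p is F. ✓
v: not p and Diamond p is T. ✗
w: not p and Diamond p is T. ✗
— 1 world.

4 and 1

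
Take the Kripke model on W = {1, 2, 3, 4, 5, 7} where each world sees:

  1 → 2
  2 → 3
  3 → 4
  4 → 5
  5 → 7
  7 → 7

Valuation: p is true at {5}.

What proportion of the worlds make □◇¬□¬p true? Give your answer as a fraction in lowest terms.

1/6

1: successors {2}; ◇¬□¬p there: 2:F. ✗
2: successors {3}; ◇¬□¬p there: 3:T. ✓
3: successors {4}; ◇¬□¬p there: 4:F. ✗
4: successors {5}; ◇¬□¬p there: 5:F. ✗
5: successors {7}; ◇¬□¬p there: 7:F. ✗
7: successors {7}; ◇¬□¬p there: 7:F. ✗
That's 1 of 6 worlds, so 1/6.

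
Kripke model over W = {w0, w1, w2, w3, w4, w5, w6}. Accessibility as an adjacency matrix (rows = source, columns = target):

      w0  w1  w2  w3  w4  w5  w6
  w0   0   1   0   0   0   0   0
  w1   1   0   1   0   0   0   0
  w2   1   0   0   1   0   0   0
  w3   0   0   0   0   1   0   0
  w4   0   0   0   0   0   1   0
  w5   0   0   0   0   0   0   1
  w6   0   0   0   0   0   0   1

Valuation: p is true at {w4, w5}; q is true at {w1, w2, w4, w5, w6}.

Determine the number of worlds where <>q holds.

w0: successors {w1}; q there: w1:T. ✓
w1: successors {w0, w2}; q there: w0:F, w2:T. ✓
w2: successors {w0, w3}; q there: w0:F, w3:F. ✗
w3: successors {w4}; q there: w4:T. ✓
w4: successors {w5}; q there: w5:T. ✓
w5: successors {w6}; q there: w6:T. ✓
w6: successors {w6}; q there: w6:T. ✓
Satisfying worlds: {w0, w1, w3, w4, w5, w6}.

6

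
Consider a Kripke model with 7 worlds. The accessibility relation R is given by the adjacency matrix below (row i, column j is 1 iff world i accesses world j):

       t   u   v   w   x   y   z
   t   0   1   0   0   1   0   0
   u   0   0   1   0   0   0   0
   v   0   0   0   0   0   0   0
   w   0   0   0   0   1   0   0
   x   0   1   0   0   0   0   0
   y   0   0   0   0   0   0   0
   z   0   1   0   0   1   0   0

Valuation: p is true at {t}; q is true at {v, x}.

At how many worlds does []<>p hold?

t: successors {u, x}; <>p there: u:F, x:F. ✗
u: successors {v}; <>p there: v:F. ✗
v: no successors, so []<>p holds vacuously. ✓
w: successors {x}; <>p there: x:F. ✗
x: successors {u}; <>p there: u:F. ✗
y: no successors, so []<>p holds vacuously. ✓
z: successors {u, x}; <>p there: u:F, x:F. ✗
Satisfying worlds: {v, y}.

2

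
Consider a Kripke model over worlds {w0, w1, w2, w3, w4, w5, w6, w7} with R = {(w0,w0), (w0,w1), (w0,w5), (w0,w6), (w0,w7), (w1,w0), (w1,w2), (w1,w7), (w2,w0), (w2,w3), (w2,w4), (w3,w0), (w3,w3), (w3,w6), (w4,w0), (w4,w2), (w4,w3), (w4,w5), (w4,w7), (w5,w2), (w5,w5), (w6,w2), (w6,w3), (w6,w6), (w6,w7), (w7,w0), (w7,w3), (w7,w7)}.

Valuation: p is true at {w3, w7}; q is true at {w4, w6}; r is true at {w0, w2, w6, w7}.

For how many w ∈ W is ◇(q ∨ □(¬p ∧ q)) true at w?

w0: successors {w0, w1, w5, w6, w7}; q ∨ □(¬p ∧ q) there: w0:F, w1:F, w5:F, w6:T, w7:F. ✓
w1: successors {w0, w2, w7}; q ∨ □(¬p ∧ q) there: w0:F, w2:F, w7:F. ✗
w2: successors {w0, w3, w4}; q ∨ □(¬p ∧ q) there: w0:F, w3:F, w4:T. ✓
w3: successors {w0, w3, w6}; q ∨ □(¬p ∧ q) there: w0:F, w3:F, w6:T. ✓
w4: successors {w0, w2, w3, w5, w7}; q ∨ □(¬p ∧ q) there: w0:F, w2:F, w3:F, w5:F, w7:F. ✗
w5: successors {w2, w5}; q ∨ □(¬p ∧ q) there: w2:F, w5:F. ✗
w6: successors {w2, w3, w6, w7}; q ∨ □(¬p ∧ q) there: w2:F, w3:F, w6:T, w7:F. ✓
w7: successors {w0, w3, w7}; q ∨ □(¬p ∧ q) there: w0:F, w3:F, w7:F. ✗
Satisfying worlds: {w0, w2, w3, w6}.

4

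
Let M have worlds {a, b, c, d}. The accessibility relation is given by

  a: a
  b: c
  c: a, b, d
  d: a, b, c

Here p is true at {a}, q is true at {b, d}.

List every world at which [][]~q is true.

a: successors {a}; []~q there: a:T. ✓
b: successors {c}; []~q there: c:F. ✗
c: successors {a, b, d}; []~q there: a:T, b:T, d:F. ✗
d: successors {a, b, c}; []~q there: a:T, b:T, c:F. ✗

{a}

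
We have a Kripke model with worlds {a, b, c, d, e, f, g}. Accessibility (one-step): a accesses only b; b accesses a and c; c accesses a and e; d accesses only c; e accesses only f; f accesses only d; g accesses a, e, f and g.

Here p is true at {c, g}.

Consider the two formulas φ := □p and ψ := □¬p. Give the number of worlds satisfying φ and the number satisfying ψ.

1 and 4

For □p:
a: successors {b}; p there: b:F. ✗
b: successors {a, c}; p there: a:F, c:T. ✗
c: successors {a, e}; p there: a:F, e:F. ✗
d: successors {c}; p there: c:T. ✓
e: successors {f}; p there: f:F. ✗
f: successors {d}; p there: d:F. ✗
g: successors {a, e, f, g}; p there: a:F, e:F, f:F, g:T. ✗
— 1 world.
For □¬p:
a: successors {b}; ¬p there: b:T. ✓
b: successors {a, c}; ¬p there: a:T, c:F. ✗
c: successors {a, e}; ¬p there: a:T, e:T. ✓
d: successors {c}; ¬p there: c:F. ✗
e: successors {f}; ¬p there: f:T. ✓
f: successors {d}; ¬p there: d:T. ✓
g: successors {a, e, f, g}; ¬p there: a:T, e:T, f:T, g:F. ✗
— 4 worlds.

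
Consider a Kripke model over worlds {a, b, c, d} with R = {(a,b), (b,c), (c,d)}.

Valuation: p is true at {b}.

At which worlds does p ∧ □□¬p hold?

{b}

a: p is F, □□¬p is T. ✗
b: p is T, □□¬p is T. ✓
c: p is F, □□¬p is T. ✗
d: p is F, □□¬p is T. ✗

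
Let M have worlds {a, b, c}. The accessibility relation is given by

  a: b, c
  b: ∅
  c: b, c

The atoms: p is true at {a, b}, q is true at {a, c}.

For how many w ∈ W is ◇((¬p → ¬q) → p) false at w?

a: successors {b, c}; (¬p → ¬q) → p there: b:T, c:T. ✓
b: no successors, so ◇((¬p → ¬q) → p) fails. ✗
c: successors {b, c}; (¬p → ¬q) → p there: b:T, c:T. ✓
Satisfying worlds: {a, c}.
So ◇((¬p → ¬q) → p) fails at the other 1 world.

1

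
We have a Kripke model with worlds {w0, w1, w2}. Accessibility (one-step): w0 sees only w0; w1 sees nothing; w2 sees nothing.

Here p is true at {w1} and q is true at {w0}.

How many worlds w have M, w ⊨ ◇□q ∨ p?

2

w0: ◇□q is T, p is F. ✓
w1: ◇□q is F, p is T. ✓
w2: ◇□q is F, p is F. ✗
Satisfying worlds: {w0, w1}.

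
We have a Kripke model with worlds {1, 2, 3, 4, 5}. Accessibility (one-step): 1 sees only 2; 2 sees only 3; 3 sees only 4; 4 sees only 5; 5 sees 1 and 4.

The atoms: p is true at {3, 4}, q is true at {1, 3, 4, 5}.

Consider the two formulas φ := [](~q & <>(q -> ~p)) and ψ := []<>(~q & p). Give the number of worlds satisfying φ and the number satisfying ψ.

For [](~q & <>(q -> ~p)):
1: successors {2}; ~q & <>(q -> ~p) there: 2:F. ✗
2: successors {3}; ~q & <>(q -> ~p) there: 3:F. ✗
3: successors {4}; ~q & <>(q -> ~p) there: 4:F. ✗
4: successors {5}; ~q & <>(q -> ~p) there: 5:F. ✗
5: successors {1, 4}; ~q & <>(q -> ~p) there: 1:F, 4:F. ✗
— 0 worlds.
For []<>(~q & p):
1: successors {2}; <>(~q & p) there: 2:F. ✗
2: successors {3}; <>(~q & p) there: 3:F. ✗
3: successors {4}; <>(~q & p) there: 4:F. ✗
4: successors {5}; <>(~q & p) there: 5:F. ✗
5: successors {1, 4}; <>(~q & p) there: 1:F, 4:F. ✗
— 0 worlds.

0 and 0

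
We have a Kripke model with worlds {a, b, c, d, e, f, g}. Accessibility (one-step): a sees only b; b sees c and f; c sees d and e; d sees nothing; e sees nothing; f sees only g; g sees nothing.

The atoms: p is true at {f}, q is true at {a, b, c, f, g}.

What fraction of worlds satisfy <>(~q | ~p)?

a: successors {b}; ~q | ~p there: b:T. ✓
b: successors {c, f}; ~q | ~p there: c:T, f:F. ✓
c: successors {d, e}; ~q | ~p there: d:T, e:T. ✓
d: no successors, so <>(~q | ~p) fails. ✗
e: no successors, so <>(~q | ~p) fails. ✗
f: successors {g}; ~q | ~p there: g:T. ✓
g: no successors, so <>(~q | ~p) fails. ✗
That's 4 of 7 worlds, so 4/7.

4/7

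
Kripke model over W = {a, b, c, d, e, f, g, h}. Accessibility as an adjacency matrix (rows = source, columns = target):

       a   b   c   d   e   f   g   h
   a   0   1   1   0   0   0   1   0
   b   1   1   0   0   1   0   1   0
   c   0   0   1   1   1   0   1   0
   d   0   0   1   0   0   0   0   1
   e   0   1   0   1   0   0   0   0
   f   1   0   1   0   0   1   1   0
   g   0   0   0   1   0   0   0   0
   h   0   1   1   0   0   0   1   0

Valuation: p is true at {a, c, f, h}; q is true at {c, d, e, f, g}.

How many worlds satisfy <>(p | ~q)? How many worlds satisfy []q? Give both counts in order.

For <>(p | ~q):
a: successors {b, c, g}; p | ~q there: b:T, c:T, g:F. ✓
b: successors {a, b, e, g}; p | ~q there: a:T, b:T, e:F, g:F. ✓
c: successors {c, d, e, g}; p | ~q there: c:T, d:F, e:F, g:F. ✓
d: successors {c, h}; p | ~q there: c:T, h:T. ✓
e: successors {b, d}; p | ~q there: b:T, d:F. ✓
f: successors {a, c, f, g}; p | ~q there: a:T, c:T, f:T, g:F. ✓
g: successors {d}; p | ~q there: d:F. ✗
h: successors {b, c, g}; p | ~q there: b:T, c:T, g:F. ✓
— 7 worlds.
For []q:
a: successors {b, c, g}; q there: b:F, c:T, g:T. ✗
b: successors {a, b, e, g}; q there: a:F, b:F, e:T, g:T. ✗
c: successors {c, d, e, g}; q there: c:T, d:T, e:T, g:T. ✓
d: successors {c, h}; q there: c:T, h:F. ✗
e: successors {b, d}; q there: b:F, d:T. ✗
f: successors {a, c, f, g}; q there: a:F, c:T, f:T, g:T. ✗
g: successors {d}; q there: d:T. ✓
h: successors {b, c, g}; q there: b:F, c:T, g:T. ✗
— 2 worlds.

7 and 2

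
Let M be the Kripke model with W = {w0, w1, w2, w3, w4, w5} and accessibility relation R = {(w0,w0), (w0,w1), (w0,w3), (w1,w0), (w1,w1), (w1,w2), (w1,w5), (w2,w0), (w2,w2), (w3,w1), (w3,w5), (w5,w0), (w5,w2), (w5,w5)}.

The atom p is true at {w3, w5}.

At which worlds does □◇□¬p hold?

w0: successors {w0, w1, w3}; ◇□¬p there: w0:F, w1:T, w3:F. ✗
w1: successors {w0, w1, w2, w5}; ◇□¬p there: w0:F, w1:T, w2:T, w5:T. ✗
w2: successors {w0, w2}; ◇□¬p there: w0:F, w2:T. ✗
w3: successors {w1, w5}; ◇□¬p there: w1:T, w5:T. ✓
w4: no successors, so □◇□¬p holds vacuously. ✓
w5: successors {w0, w2, w5}; ◇□¬p there: w0:F, w2:T, w5:T. ✗

{w3, w4}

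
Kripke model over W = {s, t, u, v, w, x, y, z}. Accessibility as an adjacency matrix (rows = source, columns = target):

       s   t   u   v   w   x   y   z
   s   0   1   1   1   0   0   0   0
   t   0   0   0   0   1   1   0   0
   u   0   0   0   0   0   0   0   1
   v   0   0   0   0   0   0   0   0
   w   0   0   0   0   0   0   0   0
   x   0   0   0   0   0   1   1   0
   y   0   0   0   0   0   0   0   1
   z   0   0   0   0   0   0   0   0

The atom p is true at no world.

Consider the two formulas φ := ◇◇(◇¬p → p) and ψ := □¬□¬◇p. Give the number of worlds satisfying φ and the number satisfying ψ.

For ◇◇(◇¬p → p):
s: successors {t, u, v}; ◇(◇¬p → p) there: t:T, u:T, v:F. ✓
t: successors {w, x}; ◇(◇¬p → p) there: w:F, x:F. ✗
u: successors {z}; ◇(◇¬p → p) there: z:F. ✗
v: no successors, so ◇◇(◇¬p → p) fails. ✗
w: no successors, so ◇◇(◇¬p → p) fails. ✗
x: successors {x, y}; ◇(◇¬p → p) there: x:F, y:T. ✓
y: successors {z}; ◇(◇¬p → p) there: z:F. ✗
z: no successors, so ◇◇(◇¬p → p) fails. ✗
— 2 worlds.
For □¬□¬◇p:
s: successors {t, u, v}; ¬□¬◇p there: t:F, u:F, v:F. ✗
t: successors {w, x}; ¬□¬◇p there: w:F, x:F. ✗
u: successors {z}; ¬□¬◇p there: z:F. ✗
v: no successors, so □¬□¬◇p holds vacuously. ✓
w: no successors, so □¬□¬◇p holds vacuously. ✓
x: successors {x, y}; ¬□¬◇p there: x:F, y:F. ✗
y: successors {z}; ¬□¬◇p there: z:F. ✗
z: no successors, so □¬□¬◇p holds vacuously. ✓
— 3 worlds.

2 and 3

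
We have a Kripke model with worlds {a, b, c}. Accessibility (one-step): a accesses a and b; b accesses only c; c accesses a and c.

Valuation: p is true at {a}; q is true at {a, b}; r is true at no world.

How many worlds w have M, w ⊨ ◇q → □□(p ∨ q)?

1

a: ◇q is T, □□(p ∨ q) is F. ✗
b: ◇q is F, □□(p ∨ q) is F. ✓
c: ◇q is T, □□(p ∨ q) is F. ✗
Satisfying worlds: {b}.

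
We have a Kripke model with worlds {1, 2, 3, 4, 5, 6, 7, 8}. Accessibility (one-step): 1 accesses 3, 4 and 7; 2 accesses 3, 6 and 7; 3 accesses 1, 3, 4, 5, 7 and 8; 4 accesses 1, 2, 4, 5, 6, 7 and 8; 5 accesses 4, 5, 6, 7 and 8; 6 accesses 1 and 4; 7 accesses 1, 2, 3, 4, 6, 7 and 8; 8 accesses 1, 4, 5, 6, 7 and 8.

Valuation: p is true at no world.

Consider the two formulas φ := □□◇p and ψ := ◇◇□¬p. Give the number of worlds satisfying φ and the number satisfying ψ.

For □□◇p:
1: successors {3, 4, 7}; □◇p there: 3:F, 4:F, 7:F. ✗
2: successors {3, 6, 7}; □◇p there: 3:F, 6:F, 7:F. ✗
3: successors {1, 3, 4, 5, 7, 8}; □◇p there: 1:F, 3:F, 4:F, 5:F, 7:F, 8:F. ✗
4: successors {1, 2, 4, 5, 6, 7, 8}; □◇p there: 1:F, 2:F, 4:F, 5:F, 6:F, 7:F, 8:F. ✗
5: successors {4, 5, 6, 7, 8}; □◇p there: 4:F, 5:F, 6:F, 7:F, 8:F. ✗
6: successors {1, 4}; □◇p there: 1:F, 4:F. ✗
7: successors {1, 2, 3, 4, 6, 7, 8}; □◇p there: 1:F, 2:F, 3:F, 4:F, 6:F, 7:F, 8:F. ✗
8: successors {1, 4, 5, 6, 7, 8}; □◇p there: 1:F, 4:F, 5:F, 6:F, 7:F, 8:F. ✗
— 0 worlds.
For ◇◇□¬p:
1: successors {3, 4, 7}; ◇□¬p there: 3:T, 4:T, 7:T. ✓
2: successors {3, 6, 7}; ◇□¬p there: 3:T, 6:T, 7:T. ✓
3: successors {1, 3, 4, 5, 7, 8}; ◇□¬p there: 1:T, 3:T, 4:T, 5:T, 7:T, 8:T. ✓
4: successors {1, 2, 4, 5, 6, 7, 8}; ◇□¬p there: 1:T, 2:T, 4:T, 5:T, 6:T, 7:T, 8:T. ✓
5: successors {4, 5, 6, 7, 8}; ◇□¬p there: 4:T, 5:T, 6:T, 7:T, 8:T. ✓
6: successors {1, 4}; ◇□¬p there: 1:T, 4:T. ✓
7: successors {1, 2, 3, 4, 6, 7, 8}; ◇□¬p there: 1:T, 2:T, 3:T, 4:T, 6:T, 7:T, 8:T. ✓
8: successors {1, 4, 5, 6, 7, 8}; ◇□¬p there: 1:T, 4:T, 5:T, 6:T, 7:T, 8:T. ✓
— 8 worlds.

0 and 8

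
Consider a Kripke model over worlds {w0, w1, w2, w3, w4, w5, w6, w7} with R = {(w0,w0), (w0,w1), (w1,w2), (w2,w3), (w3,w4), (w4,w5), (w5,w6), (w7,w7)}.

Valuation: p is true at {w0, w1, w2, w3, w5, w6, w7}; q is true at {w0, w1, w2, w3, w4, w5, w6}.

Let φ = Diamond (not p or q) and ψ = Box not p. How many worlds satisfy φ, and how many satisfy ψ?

6 and 2

For Diamond (not p or q):
w0: successors {w0, w1}; not p or q there: w0:T, w1:T. ✓
w1: successors {w2}; not p or q there: w2:T. ✓
w2: successors {w3}; not p or q there: w3:T. ✓
w3: successors {w4}; not p or q there: w4:T. ✓
w4: successors {w5}; not p or q there: w5:T. ✓
w5: successors {w6}; not p or q there: w6:T. ✓
w6: no successors, so Diamond (not p or q) fails. ✗
w7: successors {w7}; not p or q there: w7:F. ✗
— 6 worlds.
For Box not p:
w0: successors {w0, w1}; not p there: w0:F, w1:F. ✗
w1: successors {w2}; not p there: w2:F. ✗
w2: successors {w3}; not p there: w3:F. ✗
w3: successors {w4}; not p there: w4:T. ✓
w4: successors {w5}; not p there: w5:F. ✗
w5: successors {w6}; not p there: w6:F. ✗
w6: no successors, so Box not p holds vacuously. ✓
w7: successors {w7}; not p there: w7:F. ✗
— 2 worlds.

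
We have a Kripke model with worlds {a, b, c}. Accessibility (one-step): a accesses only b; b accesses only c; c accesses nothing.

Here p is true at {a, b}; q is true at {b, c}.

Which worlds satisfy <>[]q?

{a, b}

a: successors {b}; []q there: b:T. ✓
b: successors {c}; []q there: c:T. ✓
c: no successors, so <>[]q fails. ✗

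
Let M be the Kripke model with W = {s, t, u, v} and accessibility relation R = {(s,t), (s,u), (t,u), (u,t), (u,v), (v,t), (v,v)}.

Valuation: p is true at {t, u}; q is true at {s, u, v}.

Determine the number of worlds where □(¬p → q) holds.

s: successors {t, u}; ¬p → q there: t:T, u:T. ✓
t: successors {u}; ¬p → q there: u:T. ✓
u: successors {t, v}; ¬p → q there: t:T, v:T. ✓
v: successors {t, v}; ¬p → q there: t:T, v:T. ✓
Satisfying worlds: {s, t, u, v}.

4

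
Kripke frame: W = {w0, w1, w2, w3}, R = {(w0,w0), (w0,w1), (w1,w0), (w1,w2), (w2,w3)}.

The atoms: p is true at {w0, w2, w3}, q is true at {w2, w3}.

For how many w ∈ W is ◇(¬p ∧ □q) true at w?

w0: successors {w0, w1}; ¬p ∧ □q there: w0:F, w1:F. ✗
w1: successors {w0, w2}; ¬p ∧ □q there: w0:F, w2:F. ✗
w2: successors {w3}; ¬p ∧ □q there: w3:F. ✗
w3: no successors, so ◇(¬p ∧ □q) fails. ✗
Satisfying worlds: ∅.

0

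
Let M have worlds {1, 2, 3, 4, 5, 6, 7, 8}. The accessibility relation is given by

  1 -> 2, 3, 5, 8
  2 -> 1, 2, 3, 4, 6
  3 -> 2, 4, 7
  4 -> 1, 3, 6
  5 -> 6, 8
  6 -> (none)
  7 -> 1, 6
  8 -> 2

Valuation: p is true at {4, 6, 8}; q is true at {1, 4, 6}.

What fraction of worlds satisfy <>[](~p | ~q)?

1: successors {2, 3, 5, 8}; [](~p | ~q) there: 2:F, 3:F, 5:F, 8:T. ✓
2: successors {1, 2, 3, 4, 6}; [](~p | ~q) there: 1:T, 2:F, 3:F, 4:F, 6:T. ✓
3: successors {2, 4, 7}; [](~p | ~q) there: 2:F, 4:F, 7:F. ✗
4: successors {1, 3, 6}; [](~p | ~q) there: 1:T, 3:F, 6:T. ✓
5: successors {6, 8}; [](~p | ~q) there: 6:T, 8:T. ✓
6: no successors, so <>[](~p | ~q) fails. ✗
7: successors {1, 6}; [](~p | ~q) there: 1:T, 6:T. ✓
8: successors {2}; [](~p | ~q) there: 2:F. ✗
That's 5 of 8 worlds, so 5/8.

5/8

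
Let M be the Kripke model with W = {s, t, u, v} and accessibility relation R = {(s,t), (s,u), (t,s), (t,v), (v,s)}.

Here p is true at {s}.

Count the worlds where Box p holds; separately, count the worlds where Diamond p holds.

For Box p:
s: successors {t, u}; p there: t:F, u:F. ✗
t: successors {s, v}; p there: s:T, v:F. ✗
u: no successors, so Box p holds vacuously. ✓
v: successors {s}; p there: s:T. ✓
— 2 worlds.
For Diamond p:
s: successors {t, u}; p there: t:F, u:F. ✗
t: successors {s, v}; p there: s:T, v:F. ✓
u: no successors, so Diamond p fails. ✗
v: successors {s}; p there: s:T. ✓
— 2 worlds.

2 and 2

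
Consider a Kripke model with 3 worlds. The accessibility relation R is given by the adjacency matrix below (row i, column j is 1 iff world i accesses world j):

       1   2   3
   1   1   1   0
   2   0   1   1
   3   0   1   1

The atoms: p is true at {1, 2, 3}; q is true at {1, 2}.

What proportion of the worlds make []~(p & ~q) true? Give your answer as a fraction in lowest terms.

1/3

1: successors {1, 2}; ~(p & ~q) there: 1:T, 2:T. ✓
2: successors {2, 3}; ~(p & ~q) there: 2:T, 3:F. ✗
3: successors {2, 3}; ~(p & ~q) there: 2:T, 3:F. ✗
That's 1 of 3 worlds, so 1/3.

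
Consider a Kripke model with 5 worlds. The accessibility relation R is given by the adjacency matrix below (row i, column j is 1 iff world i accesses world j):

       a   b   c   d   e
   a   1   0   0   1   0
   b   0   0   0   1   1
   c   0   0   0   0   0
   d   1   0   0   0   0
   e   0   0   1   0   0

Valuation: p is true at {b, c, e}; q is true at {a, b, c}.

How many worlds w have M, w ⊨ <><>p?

a: successors {a, d}; <>p there: a:F, d:F. ✗
b: successors {d, e}; <>p there: d:F, e:T. ✓
c: no successors, so <><>p fails. ✗
d: successors {a}; <>p there: a:F. ✗
e: successors {c}; <>p there: c:F. ✗
Satisfying worlds: {b}.

1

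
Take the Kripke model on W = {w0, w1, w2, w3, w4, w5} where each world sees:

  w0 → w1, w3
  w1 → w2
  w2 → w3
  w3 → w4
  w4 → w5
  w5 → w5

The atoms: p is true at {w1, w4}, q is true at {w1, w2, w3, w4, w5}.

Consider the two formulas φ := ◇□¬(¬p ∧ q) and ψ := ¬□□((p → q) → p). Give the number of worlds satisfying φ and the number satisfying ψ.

For ◇□¬(¬p ∧ q):
w0: successors {w1, w3}; □¬(¬p ∧ q) there: w1:F, w3:T. ✓
w1: successors {w2}; □¬(¬p ∧ q) there: w2:F. ✗
w2: successors {w3}; □¬(¬p ∧ q) there: w3:T. ✓
w3: successors {w4}; □¬(¬p ∧ q) there: w4:F. ✗
w4: successors {w5}; □¬(¬p ∧ q) there: w5:F. ✗
w5: successors {w5}; □¬(¬p ∧ q) there: w5:F. ✗
— 2 worlds.
For ¬□□((p → q) → p):
w0: □□((p → q) → p) is F. ✓
w1: □□((p → q) → p) is F. ✓
w2: □□((p → q) → p) is T. ✗
w3: □□((p → q) → p) is F. ✓
w4: □□((p → q) → p) is F. ✓
w5: □□((p → q) → p) is F. ✓
— 5 worlds.

2 and 5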